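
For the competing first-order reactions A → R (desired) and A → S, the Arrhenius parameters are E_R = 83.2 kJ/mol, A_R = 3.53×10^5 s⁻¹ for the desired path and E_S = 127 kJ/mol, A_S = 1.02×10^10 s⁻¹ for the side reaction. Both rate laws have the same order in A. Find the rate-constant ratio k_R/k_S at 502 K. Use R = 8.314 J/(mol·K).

1.25

With equal orders, S_{R/S} = k_R/k_S = (A_R/A_S)·exp[(E_S−E_R)/(RT)].
(E_S−E_R)/(RT) = (127−83.2)×10³/(8.314×502) = 43800/4174 = 10.49.
k_R/k_S = (3.53×10^5/1.02×10^10)·exp(10.49) = 3.461×10^-5 × 36115 = 1.25.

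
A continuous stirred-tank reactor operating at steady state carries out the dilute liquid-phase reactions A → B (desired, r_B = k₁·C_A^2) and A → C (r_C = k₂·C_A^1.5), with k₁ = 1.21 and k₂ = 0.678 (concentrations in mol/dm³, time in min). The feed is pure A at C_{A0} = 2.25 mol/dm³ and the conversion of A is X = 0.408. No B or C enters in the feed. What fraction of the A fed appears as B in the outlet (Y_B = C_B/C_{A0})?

Exit C_A = C_{A0}(1−X) = 2.25×0.592 = 1.332 mol/dm³.
A CSTR operates uniformly at the exit composition, giving r_B = 2.147 and r_C = 1.042 (each k·C_A^n at C_A = 1.332).
Fraction of consumed A going to B: r_B/(r_B+r_C) = 0.6732.
C_B = 0.6732·C_{A0}·X = 0.6732×2.25×0.408 = 0.618 mol/dm³; Y_B = C_B/C_{A0} = 0.275.

0.275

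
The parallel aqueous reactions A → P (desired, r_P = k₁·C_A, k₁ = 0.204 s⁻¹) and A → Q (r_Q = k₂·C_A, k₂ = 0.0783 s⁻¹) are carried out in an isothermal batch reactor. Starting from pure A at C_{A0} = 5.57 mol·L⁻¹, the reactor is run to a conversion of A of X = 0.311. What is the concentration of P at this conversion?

C_A = C_{A0}(1−X) = 3.838 mol·L⁻¹.
Both paths are first order in A, so the instantaneous fraction to P is constant: dC_P/d(−C_A) = k₁/(k₁+k₂) = 0.7226.
C_P = 0.7226·(C_{A0}−C_A) = 0.7226×1.732 = 1.25 mol·L⁻¹.

1.25 mol·L⁻¹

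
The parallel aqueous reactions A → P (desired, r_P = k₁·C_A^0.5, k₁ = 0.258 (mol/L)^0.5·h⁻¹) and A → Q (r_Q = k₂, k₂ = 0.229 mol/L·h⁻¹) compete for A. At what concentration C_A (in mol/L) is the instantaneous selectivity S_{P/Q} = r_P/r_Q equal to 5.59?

S_{P/Q} = (k₁/k₂)·C_A^0.5 ⇒ C_A = (S·k₂/k₁)^(2).
= (5.59×0.229/0.258)^(2) = (4.962)^(2) = 24.6 mol/L.

24.6 mol/L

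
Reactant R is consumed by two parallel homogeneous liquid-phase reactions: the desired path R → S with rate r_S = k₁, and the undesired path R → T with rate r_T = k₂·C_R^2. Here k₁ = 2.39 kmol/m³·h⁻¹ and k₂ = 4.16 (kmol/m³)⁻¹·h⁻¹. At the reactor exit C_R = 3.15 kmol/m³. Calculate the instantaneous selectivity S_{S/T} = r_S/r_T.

0.0579

S_{S/T} = r_S/r_T = (k₁)/(k₂·C_R^2) = (k₁/k₂)·C_R^-2.
= (2.39) / (4.16×3.150^2) = 2.390/41.28 = 0.0579.
The undesired path is higher order in R, so low C_R (CSTR or dilute feed) favours S.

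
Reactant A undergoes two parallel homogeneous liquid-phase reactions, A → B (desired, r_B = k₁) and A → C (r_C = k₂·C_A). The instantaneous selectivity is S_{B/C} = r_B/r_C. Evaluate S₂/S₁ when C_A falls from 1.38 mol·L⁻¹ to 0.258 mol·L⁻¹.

5.35

S_{B/C} = (k₁/k₂)·C_A⁻¹, so S₂/S₁ = (C_{A,2}/C_{A,1})⁻¹.
= 1.38/0.258 = 5.35.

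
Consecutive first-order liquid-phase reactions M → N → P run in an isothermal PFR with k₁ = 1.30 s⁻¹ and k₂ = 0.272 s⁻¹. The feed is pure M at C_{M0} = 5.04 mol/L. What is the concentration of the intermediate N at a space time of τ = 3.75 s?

For first-order series with pure M initially, C_N(τ) = k₁C_{M0}/(k₂−k₁)·(e^(−k₁τ) − e^(−k₂τ)).
e^(−k₁τ) = e^(−1.30×3.75) = e^(−4.875) = 0.007635; e^(−k₂τ) = e^(−1.020) = 0.3606.
C_N = 1.30×5.04/(0.272−1.30) × (0.007635−0.3606) = (-6.374)×(-0.3530) = 2.250 mol/L.

2.25 mol/L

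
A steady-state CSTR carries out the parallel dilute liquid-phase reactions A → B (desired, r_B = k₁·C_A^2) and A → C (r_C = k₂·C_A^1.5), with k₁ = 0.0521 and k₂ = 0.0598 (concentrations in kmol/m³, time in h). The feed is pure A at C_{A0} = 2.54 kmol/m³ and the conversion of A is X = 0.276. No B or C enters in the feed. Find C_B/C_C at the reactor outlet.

1.18

Exit C_A = C_{A0}(1−X) = 2.54×0.724 = 1.839 kmol/m³.
A CSTR operates uniformly at the exit composition, giving r_B = 0.1762 and r_C = 0.1491 (each k·C_A^n at C_A = 1.839).
Overall selectivity = C_B/C_C = r_Bτ/(r_Cτ) = r_B/r_C = 1.18.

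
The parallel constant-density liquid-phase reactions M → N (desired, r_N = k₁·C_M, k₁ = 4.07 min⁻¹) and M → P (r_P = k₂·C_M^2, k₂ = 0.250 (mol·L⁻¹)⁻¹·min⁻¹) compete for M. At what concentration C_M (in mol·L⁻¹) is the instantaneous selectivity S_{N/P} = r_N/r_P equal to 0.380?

42.8 mol·L⁻¹

S_{N/P} = (k₁/k₂)·C_M⁻¹ ⇒ C_M = (S·k₂/k₁)^(-1).
= (0.380×0.250/4.07)^(-1) = (0.02334)^(-1) = 42.8 mol·L⁻¹.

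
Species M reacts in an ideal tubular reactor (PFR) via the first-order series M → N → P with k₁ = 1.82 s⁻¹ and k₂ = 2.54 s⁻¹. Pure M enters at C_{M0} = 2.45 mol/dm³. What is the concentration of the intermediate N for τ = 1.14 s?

0.435 mol/dm³

For first-order series with pure M initially, C_N(τ) = k₁C_{M0}/(k₂−k₁)·(e^(−k₁τ) − e^(−k₂τ)).
e^(−k₁τ) = e^(−1.82×1.14) = e^(−2.075) = 0.1256; e^(−k₂τ) = e^(−2.896) = 0.05527.
C_N = 1.82×2.45/(2.54−1.82) × (0.1256−0.05527) = 6.193×0.07032 = 0.4355 mol/dm³.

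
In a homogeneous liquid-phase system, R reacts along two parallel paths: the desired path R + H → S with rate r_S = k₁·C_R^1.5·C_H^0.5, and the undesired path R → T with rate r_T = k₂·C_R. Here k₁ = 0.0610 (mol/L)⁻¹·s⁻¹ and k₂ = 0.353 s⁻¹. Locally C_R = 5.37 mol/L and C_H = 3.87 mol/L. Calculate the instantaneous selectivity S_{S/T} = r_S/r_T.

S_{S/T} = r_S/r_T = (k₁·C_R^1.5·C_H^0.5)/(k₂·C_R) = (k₁/k₂)·C_R^0.5·C_H^0.5.
= (0.0610×5.370^1.5×3.870^0.5) / (0.353×5.370) = 1.493/1.896 = 0.788.

0.788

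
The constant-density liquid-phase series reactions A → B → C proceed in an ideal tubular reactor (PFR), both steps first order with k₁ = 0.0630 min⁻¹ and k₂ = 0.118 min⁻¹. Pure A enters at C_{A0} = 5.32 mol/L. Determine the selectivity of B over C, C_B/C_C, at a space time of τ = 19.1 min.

The intermediate concentration in a first-order A→B→C sequence is C_B = k₁C_{A0}(e^(−k₁τ) − e^(−k₂τ))/(k₂−k₁).
e^(−k₁τ) = e^(−0.0630×19.1) = e^(−1.203) = 0.3002; e^(−k₂τ) = e^(−2.254) = 0.1050.
C_B = 0.0630×5.32/(0.118−0.0630) × (0.3002−0.1050) = 6.094×0.1952 = 1.190 mol/L.
C_A = C_{A0}e^(−k₁τ) = 1.597 mol/L, so C_C = C_{A0}−C_A−C_B = 2.533 mol/L; C_B/C_C = 0.470.

0.470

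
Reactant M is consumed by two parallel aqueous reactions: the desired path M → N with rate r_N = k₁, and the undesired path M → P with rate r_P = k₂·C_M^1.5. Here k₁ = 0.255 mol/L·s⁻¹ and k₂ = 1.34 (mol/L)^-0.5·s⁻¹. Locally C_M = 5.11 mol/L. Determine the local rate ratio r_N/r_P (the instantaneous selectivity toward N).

S_{N/P} = r_N/r_P = (k₁)/(k₂·C_M^1.5) = (k₁/k₂)·C_M^-1.5.
= (0.255) / (1.34×5.110^1.5) = 0.2550/15.48 = 0.0165.
The undesired path is higher order in M, so low C_M (CSTR or dilute feed) favours N.

0.0165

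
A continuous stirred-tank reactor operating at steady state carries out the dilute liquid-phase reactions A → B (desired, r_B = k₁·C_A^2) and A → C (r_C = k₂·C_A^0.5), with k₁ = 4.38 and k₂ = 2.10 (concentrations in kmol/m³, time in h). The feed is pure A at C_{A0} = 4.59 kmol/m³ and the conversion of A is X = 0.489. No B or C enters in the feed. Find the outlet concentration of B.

1.98 kmol/m³

Exit C_A = C_{A0}(1−X) = 4.59×0.511 = 2.345 kmol/m³.
Rates in a CSTR are evaluated at the outlet concentration: r_B = 4.38×2.345^2 = 24.10, r_C = 2.10×2.345^0.5 = 3.216.
Fraction of consumed A going to B: r_B/(r_B+r_C) = 0.8822.
C_B = 0.8822·C_{A0}·X = 0.8822×4.59×0.489 = 1.98 kmol/m³.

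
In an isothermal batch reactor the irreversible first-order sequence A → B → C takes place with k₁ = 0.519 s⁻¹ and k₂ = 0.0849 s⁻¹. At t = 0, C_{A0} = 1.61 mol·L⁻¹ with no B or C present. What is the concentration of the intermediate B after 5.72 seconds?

1.09 mol·L⁻¹

The intermediate concentration in a first-order A→B→C sequence is C_B = k₁C_{A0}(e^(−k₁t) − e^(−k₂t))/(k₂−k₁).
e^(−k₁t) = e^(−0.519×5.72) = e^(−2.969) = 0.05137; e^(−k₂t) = e^(−0.4856) = 0.6153.
C_B = 0.519×1.61/(0.0849−0.519) × (0.05137−0.6153) = (-1.925)×(-0.5639) = 1.086 mol·L⁻¹.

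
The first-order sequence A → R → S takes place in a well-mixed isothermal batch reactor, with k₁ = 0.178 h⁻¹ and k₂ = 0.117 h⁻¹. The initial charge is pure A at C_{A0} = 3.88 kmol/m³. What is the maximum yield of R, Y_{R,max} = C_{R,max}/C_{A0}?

For a first-order series the maximum intermediate yield is C_{R,max}/C_{A0} = (k₁/k₂)^[k₂/(k₂−k₁)].
= (0.178/0.117)^(0.117/(0.117−0.178)) = (1.521)^(-1.918) = 0.4472.

0.447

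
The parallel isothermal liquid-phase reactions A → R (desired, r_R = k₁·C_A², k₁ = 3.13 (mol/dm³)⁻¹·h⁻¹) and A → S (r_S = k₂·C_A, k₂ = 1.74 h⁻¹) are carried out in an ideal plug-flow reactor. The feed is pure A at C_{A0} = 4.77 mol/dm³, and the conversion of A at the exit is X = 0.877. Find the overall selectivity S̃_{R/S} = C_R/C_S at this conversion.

3.89

C_A = C_{A0}(1−X) = 0.5867 mol/dm³.
Along a PFR/batch, dC_S/dC_A = −r_S/(r_R+r_S) = −k₂/(k₂+k₁·C_A).
Integrating from C_{A0} to C_A: C_S = (1.74/3.13)·ln[(1.74+3.13·4.77)/(1.74+3.13·0.587)] = 0.5559·ln(16.67/3.576) = 0.8557 mol/dm³.
Then C_R = (C_{A0}−C_A) − C_S = 4.183 − 0.8557 = 3.328 mol/dm³.
S̃_{R/S} = C_R/C_S = 3.328/0.8557 = 3.89.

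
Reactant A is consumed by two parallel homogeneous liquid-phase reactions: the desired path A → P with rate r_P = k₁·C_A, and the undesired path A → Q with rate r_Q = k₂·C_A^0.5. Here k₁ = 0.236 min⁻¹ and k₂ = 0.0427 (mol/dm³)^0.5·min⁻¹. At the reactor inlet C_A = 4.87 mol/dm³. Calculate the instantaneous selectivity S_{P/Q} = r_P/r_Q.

S_{P/Q} = r_P/r_Q = (k₁·C_A)/(k₂·C_A^0.5) = (k₁/k₂)·C_A^0.5.
= (0.236×4.870) / (0.0427×4.870^0.5) = 1.149/0.09423 = 12.2.

12.2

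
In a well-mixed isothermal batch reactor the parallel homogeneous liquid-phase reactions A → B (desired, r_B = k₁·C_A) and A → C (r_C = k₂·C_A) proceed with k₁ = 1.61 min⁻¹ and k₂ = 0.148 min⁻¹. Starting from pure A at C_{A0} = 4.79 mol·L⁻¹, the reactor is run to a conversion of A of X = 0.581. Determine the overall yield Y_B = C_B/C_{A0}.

C_A = C_{A0}(1−X) = 2.007 mol·L⁻¹.
Both paths are first order in A, so the instantaneous fraction to B is constant: dC_B/d(−C_A) = k₁/(k₁+k₂) = 0.9158.
C_B = 0.9158·(C_{A0}−C_A) = 0.9158×2.783 = 2.55 mol·L⁻¹.
Y_B = C_B/C_{A0} = 2.549/4.79 = 0.532.

0.532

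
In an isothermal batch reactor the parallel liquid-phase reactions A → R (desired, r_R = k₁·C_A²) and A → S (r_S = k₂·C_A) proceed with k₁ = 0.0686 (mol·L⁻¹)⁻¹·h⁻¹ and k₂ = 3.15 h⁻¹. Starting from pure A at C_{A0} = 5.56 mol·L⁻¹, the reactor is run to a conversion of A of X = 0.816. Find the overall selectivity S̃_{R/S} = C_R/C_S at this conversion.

C_A = C_{A0}(1−X) = 1.023 mol·L⁻¹.
Along a PFR/batch, dC_S/dC_A = −r_S/(r_R+r_S) = −k₂/(k₂+k₁·C_A).
Integrating from C_{A0} to C_A: C_S = (3.15/0.0686)·ln[(3.15+0.0686·5.56)/(3.15+0.0686·1.02)] = 45.92·ln(3.531/3.220) = 4.236 mol·L⁻¹.
Then C_R = (C_{A0}−C_A) − C_S = 4.537 − 4.236 = 0.3005 mol·L⁻¹.
S̃_{R/S} = C_R/C_S = 0.3005/4.236 = 0.0709.

0.0709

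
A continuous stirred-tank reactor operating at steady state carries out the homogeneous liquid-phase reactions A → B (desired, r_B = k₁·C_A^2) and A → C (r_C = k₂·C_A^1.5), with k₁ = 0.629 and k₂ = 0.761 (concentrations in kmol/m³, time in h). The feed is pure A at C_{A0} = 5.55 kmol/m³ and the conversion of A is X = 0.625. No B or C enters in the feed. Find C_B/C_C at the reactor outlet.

Exit C_A = C_{A0}(1−X) = 5.55×0.375 = 2.081 kmol/m³.
In a CSTR the entire volume is at exit conditions, so r_B = 0.629×2.081^2 = 2.725 and r_C = 0.761×2.081^1.5 = 2.285.
Overall selectivity = C_B/C_C = r_Bτ/(r_Cτ) = r_B/r_C = 1.19.

1.19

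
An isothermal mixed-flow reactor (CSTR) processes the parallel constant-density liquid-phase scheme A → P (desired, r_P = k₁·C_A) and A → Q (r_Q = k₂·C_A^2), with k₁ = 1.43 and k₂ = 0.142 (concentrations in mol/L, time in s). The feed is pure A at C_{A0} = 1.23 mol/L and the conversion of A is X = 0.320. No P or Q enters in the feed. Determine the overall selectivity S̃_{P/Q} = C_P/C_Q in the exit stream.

12.0

Exit C_A = C_{A0}(1−X) = 1.23×0.680 = 0.8364 mol/L.
A CSTR operates uniformly at the exit composition, giving r_P = 1.196 and r_Q = 0.09934 (each k·C_A^n at C_A = 0.8364).
Overall selectivity = C_P/C_Q = r_Pτ/(r_Qτ) = r_P/r_Q = 12.0.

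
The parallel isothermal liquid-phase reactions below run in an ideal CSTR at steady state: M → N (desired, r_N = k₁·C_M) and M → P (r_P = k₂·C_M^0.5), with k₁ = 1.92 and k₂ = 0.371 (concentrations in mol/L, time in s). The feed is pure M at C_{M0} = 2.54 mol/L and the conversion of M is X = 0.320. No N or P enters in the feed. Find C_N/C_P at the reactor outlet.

Exit C_M = C_{M0}(1−X) = 2.54×0.680 = 1.727 mol/L.
A CSTR operates uniformly at the exit composition, giving r_N = 3.316 and r_P = 0.4876 (each k·C_M^n at C_M = 1.727).
Overall selectivity = C_N/C_P = r_Nτ/(r_Pτ) = r_N/r_P = 6.80.

6.80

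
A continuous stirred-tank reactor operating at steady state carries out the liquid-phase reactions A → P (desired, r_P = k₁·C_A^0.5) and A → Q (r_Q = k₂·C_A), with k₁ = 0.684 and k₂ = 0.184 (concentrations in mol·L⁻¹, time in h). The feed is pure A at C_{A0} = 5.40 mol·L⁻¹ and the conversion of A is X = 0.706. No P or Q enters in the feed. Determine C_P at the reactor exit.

Exit C_A = C_{A0}(1−X) = 5.40×0.294 = 1.588 mol·L⁻¹.
Rates in a CSTR are evaluated at the outlet concentration: r_P = 0.684×1.588^0.5 = 0.8618, r_Q = 0.184×1.588 = 0.2921.
Fraction of consumed A going to P: r_P/(r_P+r_Q) = 0.7469.
C_P = 0.7469·C_{A0}·X = 0.7469×5.40×0.706 = 2.85 mol·L⁻¹.

2.85 mol·L⁻¹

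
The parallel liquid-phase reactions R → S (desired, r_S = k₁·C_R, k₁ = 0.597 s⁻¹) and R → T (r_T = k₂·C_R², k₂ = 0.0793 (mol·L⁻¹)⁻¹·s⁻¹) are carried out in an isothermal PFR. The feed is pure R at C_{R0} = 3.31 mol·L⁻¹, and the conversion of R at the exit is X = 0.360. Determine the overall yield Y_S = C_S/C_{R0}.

C_R = C_{R0}(1−X) = 2.118 mol·L⁻¹.
Along a PFR/batch, dC_S/dC_R = −r_S/(r_S+r_T) = −k₁/(k₁+k₂·C_R).
Integrating from C_{R0} to C_R: C_S = (0.597/0.0793)·ln[(0.597+0.0793·3.31)/(0.597+0.0793·2.12)] = 7.528·ln(0.8595/0.7650) = 0.8768 mol·L⁻¹.
Y_S = C_S/C_{R0} = 0.8768/3.31 = 0.265.

0.265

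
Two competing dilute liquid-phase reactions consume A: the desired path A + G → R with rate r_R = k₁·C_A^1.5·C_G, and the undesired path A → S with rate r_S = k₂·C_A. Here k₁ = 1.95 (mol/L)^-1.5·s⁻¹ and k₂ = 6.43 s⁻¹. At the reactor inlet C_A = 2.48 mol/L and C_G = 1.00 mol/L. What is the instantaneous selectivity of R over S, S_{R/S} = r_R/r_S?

0.478

S_{R/S} = r_R/r_S = (k₁·C_A^1.5·C_G)/(k₂·C_A) = (k₁/k₂)·C_A^0.5·C_G.
= (1.95×2.480^1.5×1.000) / (6.43×2.480) = 7.616/15.95 = 0.478.
Since the desired path is higher order in A, keeping C_A high (PFR or concentrated feed) favours R.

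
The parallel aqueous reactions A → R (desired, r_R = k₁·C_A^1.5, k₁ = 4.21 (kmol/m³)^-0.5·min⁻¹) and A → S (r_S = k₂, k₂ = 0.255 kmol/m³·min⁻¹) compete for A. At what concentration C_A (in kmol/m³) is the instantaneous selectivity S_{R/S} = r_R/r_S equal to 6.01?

0.510 kmol/m³

S_{R/S} = (k₁/k₂)·C_A^1.5 ⇒ C_A = (S·k₂/k₁)^(1/1.5).
= (6.01×0.255/4.21)^(0.6667) = (0.3640)^(0.6667) = 0.510 kmol/m³.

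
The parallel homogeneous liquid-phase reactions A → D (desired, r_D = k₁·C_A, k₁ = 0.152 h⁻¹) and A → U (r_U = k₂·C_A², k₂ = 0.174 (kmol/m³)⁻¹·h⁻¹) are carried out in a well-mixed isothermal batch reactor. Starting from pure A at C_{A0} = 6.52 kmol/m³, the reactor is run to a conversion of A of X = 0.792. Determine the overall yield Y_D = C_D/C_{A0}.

0.161

C_A = C_{A0}(1−X) = 1.356 kmol/m³.
Along a PFR/batch, dC_D/dC_A = −r_D/(r_D+r_U) = −k₁/(k₁+k₂·C_A).
Integrating from C_{A0} to C_A: C_D = (0.152/0.174)·ln[(0.152+0.174·6.52)/(0.152+0.174·1.36)] = 0.8736·ln(1.286/0.3880) = 1.047 kmol/m³.
Y_D = C_D/C_{A0} = 1.047/6.52 = 0.161.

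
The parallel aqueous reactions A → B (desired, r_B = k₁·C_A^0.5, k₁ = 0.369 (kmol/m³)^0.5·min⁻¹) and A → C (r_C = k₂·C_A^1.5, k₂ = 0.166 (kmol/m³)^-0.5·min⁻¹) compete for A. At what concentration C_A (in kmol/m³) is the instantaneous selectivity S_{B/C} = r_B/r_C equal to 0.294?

S_{B/C} = (k₁/k₂)·C_A⁻¹ ⇒ C_A = (S·k₂/k₁)^(-1).
= (0.294×0.166/0.369)^(-1) = (0.1323)^(-1) = 7.56 kmol/m³.

7.56 kmol/m³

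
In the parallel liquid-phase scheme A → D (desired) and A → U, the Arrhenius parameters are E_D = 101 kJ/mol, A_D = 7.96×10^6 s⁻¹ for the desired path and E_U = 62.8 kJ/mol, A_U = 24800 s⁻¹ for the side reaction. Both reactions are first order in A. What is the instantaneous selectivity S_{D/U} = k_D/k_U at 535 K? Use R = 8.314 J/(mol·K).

0.0598

Since both paths have the same order in A, the concentration cancels and S_{D/U} = k_D/k_U = (A_D/A_U)·exp[(E_U−E_D)/(RT)].
(E_U−E_D)/(RT) = (62.8−101)×10³/(8.314×535) = -38200/4448 = -8.588.
k_D/k_U = (7.96×10^6/24800)·exp(-8.588) = 321.0 × 1.863×10^-4 = 0.0598.
Since E_D > E_U, raising the temperature improves selectivity toward D.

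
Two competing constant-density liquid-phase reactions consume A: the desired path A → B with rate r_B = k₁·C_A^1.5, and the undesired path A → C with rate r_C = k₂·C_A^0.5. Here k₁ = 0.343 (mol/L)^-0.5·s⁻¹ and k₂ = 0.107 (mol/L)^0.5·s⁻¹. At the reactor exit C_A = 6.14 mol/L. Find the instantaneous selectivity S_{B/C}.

S_{B/C} = r_B/r_C = (k₁·C_A^1.5)/(k₂·C_A^0.5) = (k₁/k₂)·C_A.
= (0.343×6.140^1.5) / (0.107×6.140^0.5) = 5.219/0.2651 = 19.7.
Since the desired path is higher order in A, keeping C_A high (PFR or concentrated feed) favours B.

19.7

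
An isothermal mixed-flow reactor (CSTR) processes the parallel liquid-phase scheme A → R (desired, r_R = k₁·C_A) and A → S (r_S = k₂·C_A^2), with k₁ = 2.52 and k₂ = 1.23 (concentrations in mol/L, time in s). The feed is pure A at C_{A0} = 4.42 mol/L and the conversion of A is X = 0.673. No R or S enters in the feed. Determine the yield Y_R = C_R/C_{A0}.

0.395

Exit C_A = C_{A0}(1−X) = 4.42×0.327 = 1.445 mol/L.
In a CSTR the entire volume is at exit conditions, so r_R = 2.52×1.445 = 3.642 and r_S = 1.23×1.445^2 = 2.569.
Fraction of consumed A going to R: r_R/(r_R+r_S) = 0.5864.
C_R = 0.5864·C_{A0}·X = 0.5864×4.42×0.673 = 1.74 mol/L; Y_R = C_R/C_{A0} = 0.395.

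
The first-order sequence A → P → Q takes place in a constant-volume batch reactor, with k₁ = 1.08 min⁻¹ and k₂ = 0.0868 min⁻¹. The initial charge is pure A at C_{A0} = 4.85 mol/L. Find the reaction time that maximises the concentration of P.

2.54 min

The intermediate peaks when r₁ = r₂, i.e. k₁e^(−k₁t) = k₂e^(−k₂t), giving t_opt = ln(k₂/k₁)/(k₂−k₁).
= ln(0.0868/1.08)/(0.0868−1.08) = ln(0.08037)/-0.9932 = -2.521/-0.9932 = 2.54 min.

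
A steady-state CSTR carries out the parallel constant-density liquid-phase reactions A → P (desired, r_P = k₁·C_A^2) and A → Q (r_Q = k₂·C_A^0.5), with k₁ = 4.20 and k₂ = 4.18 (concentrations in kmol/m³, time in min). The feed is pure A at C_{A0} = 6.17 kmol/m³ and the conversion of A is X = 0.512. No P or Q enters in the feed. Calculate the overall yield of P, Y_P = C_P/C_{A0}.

0.430

Exit C_A = C_{A0}(1−X) = 6.17×0.488 = 3.011 kmol/m³.
In a CSTR the entire volume is at exit conditions, so r_P = 4.20×3.011^2 = 38.08 and r_Q = 4.18×3.011^0.5 = 7.253.
Fraction of consumed A going to P: r_P/(r_P+r_Q) = 0.8400.
C_P = 0.8400·C_{A0}·X = 0.8400×6.17×0.512 = 2.65 kmol/m³; Y_P = C_P/C_{A0} = 0.430.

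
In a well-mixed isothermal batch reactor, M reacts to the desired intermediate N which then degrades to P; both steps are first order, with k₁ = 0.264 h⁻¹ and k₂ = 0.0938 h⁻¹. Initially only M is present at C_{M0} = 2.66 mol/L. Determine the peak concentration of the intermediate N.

1.50 mol/L

For a first-order series the maximum intermediate yield is C_{N,max}/C_{M0} = (k₁/k₂)^[k₂/(k₂−k₁)].
= (0.264/0.0938)^(0.0938/(0.0938−0.264)) = (2.814)^(-0.5511) = 0.5654.
C_{N,max} = 0.5654×2.66 = 1.50 mol/L.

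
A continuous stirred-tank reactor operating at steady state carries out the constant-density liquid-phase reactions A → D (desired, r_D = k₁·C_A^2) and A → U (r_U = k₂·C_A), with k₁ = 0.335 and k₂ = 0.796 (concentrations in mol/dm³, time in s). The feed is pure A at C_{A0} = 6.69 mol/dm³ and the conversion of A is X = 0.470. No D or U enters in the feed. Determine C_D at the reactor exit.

1.88 mol/dm³

Exit C_A = C_{A0}(1−X) = 6.69×0.530 = 3.546 mol/dm³.
Rates in a CSTR are evaluated at the outlet concentration: r_D = 0.335×3.546^2 = 4.212, r_U = 0.796×3.546 = 2.822.
Fraction of consumed A going to D: r_D/(r_D+r_U) = 0.5988.
C_D = 0.5988·C_{A0}·X = 0.5988×6.69×0.470 = 1.88 mol/dm³.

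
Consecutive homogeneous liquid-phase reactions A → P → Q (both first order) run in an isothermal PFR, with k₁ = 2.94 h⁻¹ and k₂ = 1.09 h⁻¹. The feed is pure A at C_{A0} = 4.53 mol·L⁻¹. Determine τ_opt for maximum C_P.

0.536 h

Setting dC_P/dτ = 0 gives τ_opt = ln(k₂/k₁)/(k₂−k₁).
= ln(1.09/2.94)/(1.09−2.94) = ln(0.3707)/-1.850 = -0.9922/-1.850 = 0.536 h.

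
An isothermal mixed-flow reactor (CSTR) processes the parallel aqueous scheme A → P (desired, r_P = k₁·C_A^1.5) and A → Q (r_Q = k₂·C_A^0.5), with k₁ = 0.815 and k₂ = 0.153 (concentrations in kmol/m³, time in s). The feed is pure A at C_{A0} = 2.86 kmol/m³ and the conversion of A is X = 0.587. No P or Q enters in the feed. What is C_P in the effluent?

1.45 kmol/m³

Exit C_A = C_{A0}(1−X) = 2.86×0.413 = 1.181 kmol/m³.
Rates in a CSTR are evaluated at the outlet concentration: r_P = 0.815×1.181^1.5 = 1.046, r_Q = 0.153×1.181^0.5 = 0.1663.
Fraction of consumed A going to P: r_P/(r_P+r_Q) = 0.8629.
C_P = 0.8629·C_{A0}·X = 0.8629×2.86×0.587 = 1.45 kmol/m³.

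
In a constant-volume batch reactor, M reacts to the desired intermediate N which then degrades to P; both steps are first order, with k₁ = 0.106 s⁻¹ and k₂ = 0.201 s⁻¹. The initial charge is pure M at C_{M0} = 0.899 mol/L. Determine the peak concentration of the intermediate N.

Evaluating C_N at t_opt = ln(k₂/k₁)/(k₂−k₁) gives C_{N,max}/C_{M0} = (k₁/k₂)^[k₂/(k₂−k₁)].
= (0.106/0.201)^(0.201/(0.201−0.106)) = (0.5274)^(2.116) = 0.2583.
C_{N,max} = 0.2583×0.899 = 0.232 mol/L.

0.232 mol/L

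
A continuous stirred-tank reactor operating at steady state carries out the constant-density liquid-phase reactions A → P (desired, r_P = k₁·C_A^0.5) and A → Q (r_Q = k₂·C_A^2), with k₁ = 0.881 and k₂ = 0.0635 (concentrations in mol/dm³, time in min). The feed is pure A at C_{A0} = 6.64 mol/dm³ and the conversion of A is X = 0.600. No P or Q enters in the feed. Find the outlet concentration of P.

Exit C_A = C_{A0}(1−X) = 6.64×0.400 = 2.656 mol/dm³.
A CSTR operates uniformly at the exit composition, giving r_P = 1.436 and r_Q = 0.4480 (each k·C_A^n at C_A = 2.656).
Fraction of consumed A going to P: r_P/(r_P+r_Q) = 0.7622.
C_P = 0.7622·C_{A0}·X = 0.7622×6.64×0.600 = 3.04 mol/dm³.

3.04 mol/dm³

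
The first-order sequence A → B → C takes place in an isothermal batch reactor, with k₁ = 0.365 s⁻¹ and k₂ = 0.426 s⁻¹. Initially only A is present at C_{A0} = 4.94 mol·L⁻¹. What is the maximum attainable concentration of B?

1.68 mol·L⁻¹

Evaluating C_B at t_opt = ln(k₂/k₁)/(k₂−k₁) gives C_{B,max}/C_{A0} = (k₁/k₂)^[k₂/(k₂−k₁)].
= (0.365/0.426)^(0.426/(0.426−0.365)) = (0.8568)^(6.984) = 0.3398.
C_{B,max} = 0.3398×4.94 = 1.68 mol·L⁻¹.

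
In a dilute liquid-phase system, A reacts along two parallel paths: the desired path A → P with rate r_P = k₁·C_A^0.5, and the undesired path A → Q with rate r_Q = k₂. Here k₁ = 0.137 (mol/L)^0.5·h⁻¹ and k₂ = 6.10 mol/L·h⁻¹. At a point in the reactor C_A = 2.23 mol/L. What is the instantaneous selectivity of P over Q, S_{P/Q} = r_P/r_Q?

S_{P/Q} = r_P/r_Q = (k₁·C_A^0.5)/(k₂) = (k₁/k₂)·C_A^0.5.
= (0.137×2.230^0.5) / (6.10) = 0.2046/6.100 = 0.0335.

0.0335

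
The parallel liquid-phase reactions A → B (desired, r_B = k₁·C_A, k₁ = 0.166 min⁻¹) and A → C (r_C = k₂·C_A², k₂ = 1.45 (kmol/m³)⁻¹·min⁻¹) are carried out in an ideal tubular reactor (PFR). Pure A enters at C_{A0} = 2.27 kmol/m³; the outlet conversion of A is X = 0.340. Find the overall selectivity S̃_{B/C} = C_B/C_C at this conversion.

C_A = C_{A0}(1−X) = 1.498 kmol/m³.
Along a PFR/batch, dC_B/dC_A = −r_B/(r_B+r_C) = −k₁/(k₁+k₂·C_A).
Integrating from C_{A0} to C_A: C_B = (0.166/1.45)·ln[(0.166+1.45·2.27)/(0.166+1.45·1.50)] = 0.1145·ln(3.458/2.338) = 0.04477 kmol/m³.
C_C = (C_{A0}−C_A)−C_B = 0.7270 kmol/m³; S̃_{B/C} = 0.04477/0.7270 = 0.0616.

0.0616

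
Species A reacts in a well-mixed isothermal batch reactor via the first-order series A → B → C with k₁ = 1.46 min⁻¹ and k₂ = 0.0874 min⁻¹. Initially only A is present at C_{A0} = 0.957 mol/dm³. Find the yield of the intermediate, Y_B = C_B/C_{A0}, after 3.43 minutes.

The intermediate concentration in a first-order A→B→C sequence is C_B = k₁C_{A0}(e^(−k₁t) − e^(−k₂t))/(k₂−k₁).
e^(−k₁t) = e^(−1.46×3.43) = e^(−5.008) = 0.006686; e^(−k₂t) = e^(−0.2998) = 0.7410.
C_B = 1.46×0.957/(0.0874−1.46) × (0.006686−0.7410) = (-1.018)×(-0.7343) = 0.7475 mol/dm³.
Y_B = C_B/C_{A0} = 0.7475/0.957 = 0.781.

0.781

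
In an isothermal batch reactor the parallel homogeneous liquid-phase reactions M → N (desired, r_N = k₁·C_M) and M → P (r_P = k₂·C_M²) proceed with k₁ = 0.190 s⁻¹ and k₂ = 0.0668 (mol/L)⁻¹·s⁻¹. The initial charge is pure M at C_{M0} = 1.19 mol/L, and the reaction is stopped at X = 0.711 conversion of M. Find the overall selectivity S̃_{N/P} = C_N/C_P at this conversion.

3.79

C_M = C_{M0}(1−X) = 0.3439 mol/L.
Along a PFR/batch, dC_N/dC_M = −r_N/(r_N+r_P) = −k₁/(k₁+k₂·C_M).
Integrating from C_{M0} to C_M: C_N = (0.190/0.0668)·ln[(0.190+0.0668·1.19)/(0.190+0.0668·0.344)] = 2.844·ln(0.2695/0.2130) = 0.6695 mol/L.
C_P = (C_{M0}−C_M)−C_N = 0.1766 mol/L; S̃_{N/P} = 0.6695/0.1766 = 3.79.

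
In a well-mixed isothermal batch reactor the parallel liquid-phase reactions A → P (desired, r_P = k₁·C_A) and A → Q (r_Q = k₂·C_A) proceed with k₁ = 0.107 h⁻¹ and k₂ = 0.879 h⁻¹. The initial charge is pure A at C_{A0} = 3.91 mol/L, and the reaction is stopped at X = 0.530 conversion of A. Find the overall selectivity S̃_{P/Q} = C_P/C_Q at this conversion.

0.122

C_A = C_{A0}(1−X) = 1.838 mol/L.
Both paths are first order in A, so the instantaneous fraction to P is constant: dC_P/d(−C_A) = k₁/(k₁+k₂) = 0.1085.
C_P = 0.1085·(C_{A0}−C_A) = 0.1085×2.072 = 0.225 mol/L.
C_Q = (C_{A0}−C_A)−C_P = 1.847 mol/L; S̃_{P/Q} = 0.2249/1.847 = 0.122.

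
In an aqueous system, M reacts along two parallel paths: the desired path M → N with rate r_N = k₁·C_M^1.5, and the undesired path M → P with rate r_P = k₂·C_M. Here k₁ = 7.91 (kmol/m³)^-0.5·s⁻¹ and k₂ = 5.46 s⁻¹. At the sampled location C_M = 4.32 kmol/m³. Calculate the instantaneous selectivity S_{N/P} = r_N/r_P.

3.01

S_{N/P} = r_N/r_P = (k₁·C_M^1.5)/(k₂·C_M) = (k₁/k₂)·C_M^0.5.
= (7.91×4.320^1.5) / (5.46×4.320) = 71.02/23.59 = 3.01.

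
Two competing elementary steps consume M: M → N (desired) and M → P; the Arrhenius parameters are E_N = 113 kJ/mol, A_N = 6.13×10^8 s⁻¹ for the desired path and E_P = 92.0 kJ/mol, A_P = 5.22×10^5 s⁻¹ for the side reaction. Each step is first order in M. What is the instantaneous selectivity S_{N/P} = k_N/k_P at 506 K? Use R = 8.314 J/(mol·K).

k_N/k_P = (A_N/A_P)·exp[−(E_N−E_P)/(RT)] = (A_N/A_P)·exp[(E_P−E_N)/(RT)].
(E_P−E_N)/(RT) = (92.0−113)×10³/(8.314×506) = -21000/4207 = -4.992.
k_N/k_P = (6.13×10^8/5.22×10^5)·exp(-4.992) = 1174 × 0.006793 = 7.98.
Since E_N > E_P, raising the temperature improves selectivity toward N.

7.98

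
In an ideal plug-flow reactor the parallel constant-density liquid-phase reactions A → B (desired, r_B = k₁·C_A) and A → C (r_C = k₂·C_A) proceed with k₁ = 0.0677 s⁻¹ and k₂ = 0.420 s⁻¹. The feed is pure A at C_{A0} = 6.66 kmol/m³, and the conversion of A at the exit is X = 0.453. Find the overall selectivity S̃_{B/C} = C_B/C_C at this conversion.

C_A = C_{A0}(1−X) = 3.643 kmol/m³.
Both paths are first order in A, so the instantaneous fraction to B is constant: dC_B/d(−C_A) = k₁/(k₁+k₂) = 0.1388.
C_B = 0.1388·(C_{A0}−C_A) = 0.1388×3.017 = 0.419 kmol/m³.
C_C = (C_{A0}−C_A)−C_B = 2.598 kmol/m³; S̃_{B/C} = 0.4188/2.598 = 0.161.

0.161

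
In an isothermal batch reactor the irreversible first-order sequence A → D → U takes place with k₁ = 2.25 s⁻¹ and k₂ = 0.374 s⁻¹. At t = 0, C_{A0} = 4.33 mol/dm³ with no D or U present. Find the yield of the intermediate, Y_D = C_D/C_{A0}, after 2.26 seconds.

For first-order series with pure A initially, C_D(t) = k₁C_{A0}/(k₂−k₁)·(e^(−k₁t) − e^(−k₂t)).
e^(−k₁t) = e^(−2.25×2.26) = e^(−5.085) = 0.006189; e^(−k₂t) = e^(−0.8452) = 0.4295.
C_D = 2.25×4.33/(0.374−2.25) × (0.006189−0.4295) = (-5.193)×(-0.4233) = 2.198 mol/dm³.
Y_D = C_D/C_{A0} = 2.198/4.33 = 0.508.

0.508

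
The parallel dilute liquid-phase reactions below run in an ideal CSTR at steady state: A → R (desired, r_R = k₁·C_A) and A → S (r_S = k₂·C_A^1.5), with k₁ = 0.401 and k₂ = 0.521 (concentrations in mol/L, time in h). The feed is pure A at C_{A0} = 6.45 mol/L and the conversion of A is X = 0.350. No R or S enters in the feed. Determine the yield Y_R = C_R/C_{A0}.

0.0956

Exit C_A = C_{A0}(1−X) = 6.45×0.650 = 4.192 mol/L.
In a CSTR the entire volume is at exit conditions, so r_R = 0.401×4.192 = 1.681 and r_S = 0.521×4.192^1.5 = 4.472.
Fraction of consumed A going to R: r_R/(r_R+r_S) = 0.2732.
C_R = 0.2732·C_{A0}·X = 0.2732×6.45×0.350 = 0.617 mol/L; Y_R = C_R/C_{A0} = 0.0956.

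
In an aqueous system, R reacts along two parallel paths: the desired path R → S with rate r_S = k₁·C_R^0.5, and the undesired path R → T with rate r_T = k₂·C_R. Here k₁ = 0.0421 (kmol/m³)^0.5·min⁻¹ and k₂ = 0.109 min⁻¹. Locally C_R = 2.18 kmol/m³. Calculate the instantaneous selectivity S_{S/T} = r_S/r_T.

S_{S/T} = r_S/r_T = (k₁·C_R^0.5)/(k₂·C_R) = (k₁/k₂)·C_R^-0.5.
= (0.0421×2.180^0.5) / (0.109×2.180) = 0.06216/0.2376 = 0.262.
The undesired path is higher order in R, so low C_R (CSTR or dilute feed) favours S.

0.262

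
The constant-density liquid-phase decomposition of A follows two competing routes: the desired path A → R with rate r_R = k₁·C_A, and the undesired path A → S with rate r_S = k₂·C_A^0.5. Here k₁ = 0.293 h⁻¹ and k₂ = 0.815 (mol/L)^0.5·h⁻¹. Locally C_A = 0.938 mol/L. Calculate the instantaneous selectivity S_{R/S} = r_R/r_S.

S_{R/S} = r_R/r_S = (k₁·C_A)/(k₂·C_A^0.5) = (k₁/k₂)·C_A^0.5.
= (0.293×0.9380) / (0.815×0.9380^0.5) = 0.2748/0.7893 = 0.348.

0.348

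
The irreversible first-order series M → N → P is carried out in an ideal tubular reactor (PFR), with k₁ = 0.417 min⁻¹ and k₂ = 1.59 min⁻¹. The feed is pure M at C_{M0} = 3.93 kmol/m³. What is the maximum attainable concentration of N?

0.640 kmol/m³

For a first-order series the maximum intermediate yield is C_{N,max}/C_{M0} = (k₁/k₂)^[k₂/(k₂−k₁)].
= (0.417/1.59)^(1.59/(1.59−0.417)) = (0.2623)^(1.355) = 0.1630.
C_{N,max} = 0.1630×3.93 = 0.640 kmol/m³.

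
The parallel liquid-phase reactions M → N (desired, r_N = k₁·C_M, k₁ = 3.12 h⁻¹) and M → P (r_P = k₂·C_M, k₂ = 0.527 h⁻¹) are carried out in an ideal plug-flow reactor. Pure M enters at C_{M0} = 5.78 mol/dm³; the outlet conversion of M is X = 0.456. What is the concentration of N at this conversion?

2.25 mol/dm³

C_M = C_{M0}(1−X) = 3.144 mol/dm³.
Both paths are first order in M, so the instantaneous fraction to N is constant: dC_N/d(−C_M) = k₁/(k₁+k₂) = 0.8555.
C_N = 0.8555·(C_{M0}−C_M) = 0.8555×2.636 = 2.25 mol/dm³.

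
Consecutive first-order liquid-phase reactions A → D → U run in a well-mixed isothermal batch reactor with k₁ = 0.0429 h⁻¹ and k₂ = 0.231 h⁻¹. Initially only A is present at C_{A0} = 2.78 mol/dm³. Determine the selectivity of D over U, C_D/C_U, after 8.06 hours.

0.757

The intermediate concentration in a first-order A→B→C sequence is C_D = k₁C_{A0}(e^(−k₁t) − e^(−k₂t))/(k₂−k₁).
e^(−k₁t) = e^(−0.0429×8.06) = e^(−0.3458) = 0.7077; e^(−k₂t) = e^(−1.862) = 0.1554.
C_D = 0.0429×2.78/(0.231−0.0429) × (0.7077−0.1554) = 0.6340×0.5523 = 0.3502 mol/dm³.
C_A = C_{A0}e^(−k₁t) = 1.967 mol/dm³, so C_U = C_{A0}−C_A−C_D = 0.4625 mol/dm³; C_D/C_U = 0.757.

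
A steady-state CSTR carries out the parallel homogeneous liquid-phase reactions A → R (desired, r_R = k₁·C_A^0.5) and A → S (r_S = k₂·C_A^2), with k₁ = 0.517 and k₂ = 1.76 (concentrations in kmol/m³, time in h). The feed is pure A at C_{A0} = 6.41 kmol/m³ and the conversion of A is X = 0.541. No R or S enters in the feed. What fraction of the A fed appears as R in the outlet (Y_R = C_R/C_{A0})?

0.0298

Exit C_A = C_{A0}(1−X) = 6.41×0.459 = 2.942 kmol/m³.
A CSTR operates uniformly at the exit composition, giving r_R = 0.8868 and r_S = 15.24 (each k·C_A^n at C_A = 2.942).
Fraction of consumed A going to R: r_R/(r_R+r_S) = 0.05500.
C_R = 0.05500·C_{A0}·X = 0.05500×6.41×0.541 = 0.191 kmol/m³; Y_R = C_R/C_{A0} = 0.0298.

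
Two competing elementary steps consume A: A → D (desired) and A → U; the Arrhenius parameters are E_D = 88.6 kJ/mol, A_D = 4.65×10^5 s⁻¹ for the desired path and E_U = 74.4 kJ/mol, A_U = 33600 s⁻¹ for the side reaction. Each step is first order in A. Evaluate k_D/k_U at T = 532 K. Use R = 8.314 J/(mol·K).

Since both paths have the same order in A, the concentration cancels and S_{D/U} = k_D/k_U = (A_D/A_U)·exp[(E_U−E_D)/(RT)].
(E_U−E_D)/(RT) = (74.4−88.6)×10³/(8.314×532) = -14200/4423 = -3.210.
k_D/k_U = (4.65×10^5/33600)·exp(-3.210) = 13.84 × 0.04034 = 0.558.

0.558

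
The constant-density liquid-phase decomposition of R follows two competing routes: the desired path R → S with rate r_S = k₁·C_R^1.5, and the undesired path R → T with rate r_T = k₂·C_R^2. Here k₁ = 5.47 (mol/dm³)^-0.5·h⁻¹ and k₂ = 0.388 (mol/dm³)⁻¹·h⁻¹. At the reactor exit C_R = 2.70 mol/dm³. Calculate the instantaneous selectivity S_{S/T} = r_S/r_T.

8.58

S_{S/T} = r_S/r_T = (k₁·C_R^1.5)/(k₂·C_R^2) = (k₁/k₂)·C_R^-0.5.
= (5.47×2.700^1.5) / (0.388×2.700^2) = 24.27/2.829 = 8.58.
The undesired path is higher order in R, so low C_R (CSTR or dilute feed) favours S.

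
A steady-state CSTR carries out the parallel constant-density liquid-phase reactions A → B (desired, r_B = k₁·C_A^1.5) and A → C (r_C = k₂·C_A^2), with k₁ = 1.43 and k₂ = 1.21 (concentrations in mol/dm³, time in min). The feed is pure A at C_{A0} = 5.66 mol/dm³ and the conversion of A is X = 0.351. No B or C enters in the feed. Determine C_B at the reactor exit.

Exit C_A = C_{A0}(1−X) = 5.66×0.649 = 3.673 mol/dm³.
Rates in a CSTR are evaluated at the outlet concentration: r_B = 1.43×3.673^1.5 = 10.07, r_C = 1.21×3.673^2 = 16.33.
Fraction of consumed A going to B: r_B/(r_B+r_C) = 0.3814.
C_B = 0.3814·C_{A0}·X = 0.3814×5.66×0.351 = 0.758 mol/dm³.

0.758 mol/dm³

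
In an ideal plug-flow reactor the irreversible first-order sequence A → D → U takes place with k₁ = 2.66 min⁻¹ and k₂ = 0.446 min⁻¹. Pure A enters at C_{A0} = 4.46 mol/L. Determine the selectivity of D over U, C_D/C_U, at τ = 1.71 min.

For first-order series with pure A initially, C_D(τ) = k₁C_{A0}/(k₂−k₁)·(e^(−k₁τ) − e^(−k₂τ)).
e^(−k₁τ) = e^(−2.66×1.71) = e^(−4.549) = 0.01058; e^(−k₂τ) = e^(−0.7627) = 0.4664.
C_D = 2.66×4.46/(0.446−2.66) × (0.01058−0.4664) = (-5.358)×(-0.4558) = 2.443 mol/L.
C_A = C_{A0}e^(−k₁τ) = 0.04720 mol/L, so C_U = C_{A0}−C_A−C_D = 1.970 mol/L; C_D/C_U = 1.24.

1.24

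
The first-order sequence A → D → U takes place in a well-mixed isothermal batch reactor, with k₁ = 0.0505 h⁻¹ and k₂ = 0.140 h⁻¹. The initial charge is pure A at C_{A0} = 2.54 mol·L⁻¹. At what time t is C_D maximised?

11.4 h

Setting dC_D/dt = 0 gives t_opt = ln(k₂/k₁)/(k₂−k₁).
= ln(0.140/0.0505)/(0.140−0.0505) = ln(2.772)/0.08950 = 1.020/0.08950 = 11.4 h.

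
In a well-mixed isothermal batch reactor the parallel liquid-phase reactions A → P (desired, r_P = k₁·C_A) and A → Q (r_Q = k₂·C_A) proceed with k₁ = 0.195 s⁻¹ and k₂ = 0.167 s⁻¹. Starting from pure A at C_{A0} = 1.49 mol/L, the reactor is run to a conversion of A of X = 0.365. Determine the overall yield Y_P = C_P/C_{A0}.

0.197

C_A = C_{A0}(1−X) = 0.9462 mol/L.
Both paths are first order in A, so the instantaneous fraction to P is constant: dC_P/d(−C_A) = k₁/(k₁+k₂) = 0.5387.
C_P = 0.5387·(C_{A0}−C_A) = 0.5387×0.5438 = 0.293 mol/L.
Y_P = C_P/C_{A0} = 0.2930/1.49 = 0.197.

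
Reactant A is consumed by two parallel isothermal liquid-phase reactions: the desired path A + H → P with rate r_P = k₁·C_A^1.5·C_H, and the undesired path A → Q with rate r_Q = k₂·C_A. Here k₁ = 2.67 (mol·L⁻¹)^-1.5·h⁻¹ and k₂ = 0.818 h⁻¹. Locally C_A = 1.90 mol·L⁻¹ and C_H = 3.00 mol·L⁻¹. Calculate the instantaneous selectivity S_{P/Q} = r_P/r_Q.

S_{P/Q} = r_P/r_Q = (k₁·C_A^1.5·C_H)/(k₂·C_A) = (k₁/k₂)·C_A^0.5·C_H.
= (2.67×1.900^1.5×3.000) / (0.818×1.900) = 20.98/1.554 = 13.5.
Since the desired path is higher order in A, keeping C_A high (PFR or concentrated feed) favours P.

13.5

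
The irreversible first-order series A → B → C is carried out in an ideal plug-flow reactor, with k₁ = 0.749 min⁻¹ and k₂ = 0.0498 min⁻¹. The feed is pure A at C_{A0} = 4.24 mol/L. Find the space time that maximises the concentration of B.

For first-order series the maximum of C_B occurs at τ_opt = ln(k₂/k₁)/(k₂−k₁).
= ln(0.0498/0.749)/(0.0498−0.749) = ln(0.06649)/-0.6992 = -2.711/-0.6992 = 3.88 min.

3.88 min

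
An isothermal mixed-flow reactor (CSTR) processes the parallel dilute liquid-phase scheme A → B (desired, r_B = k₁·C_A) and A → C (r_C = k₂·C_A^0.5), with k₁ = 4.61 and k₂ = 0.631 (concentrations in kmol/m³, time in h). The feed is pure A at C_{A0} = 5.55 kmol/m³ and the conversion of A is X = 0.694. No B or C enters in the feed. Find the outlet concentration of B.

Exit C_A = C_{A0}(1−X) = 5.55×0.306 = 1.698 kmol/m³.
Rates in a CSTR are evaluated at the outlet concentration: r_B = 4.61×1.698 = 7.829, r_C = 0.631×1.698^0.5 = 0.8223.
Fraction of consumed A going to B: r_B/(r_B+r_C) = 0.9050.
C_B = 0.9050·C_{A0}·X = 0.9050×5.55×0.694 = 3.49 kmol/m³.

3.49 kmol/m³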